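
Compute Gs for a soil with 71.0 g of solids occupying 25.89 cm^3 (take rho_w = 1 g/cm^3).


Using Gs = m_s / (V_s * rho_w)
Since rho_w = 1 g/cm^3:
Gs = 71.0 / 25.89
Gs = 2.742


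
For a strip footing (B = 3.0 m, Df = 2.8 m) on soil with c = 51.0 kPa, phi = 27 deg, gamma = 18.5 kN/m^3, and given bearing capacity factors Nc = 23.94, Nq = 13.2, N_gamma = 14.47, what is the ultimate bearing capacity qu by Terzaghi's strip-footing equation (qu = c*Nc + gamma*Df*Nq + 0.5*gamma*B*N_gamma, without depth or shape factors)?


Compute qu = c*Nc + gamma*Df*Nq + 0.5*gamma*B*N_gamma
Term 1: 51.0 * 23.94 = 1220.94
Term 2: 18.5 * 2.8 * 13.2 = 683.76
Term 3: 0.5 * 18.5 * 3.0 * 14.47 = 401.5425
qu = 1220.94 + 683.76 + 401.5425
qu = 2306.24 kPa


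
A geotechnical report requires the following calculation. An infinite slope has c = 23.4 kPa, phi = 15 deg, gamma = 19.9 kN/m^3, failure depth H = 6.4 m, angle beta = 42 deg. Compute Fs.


Using Fs = c / (gamma*H*sin(beta)*cos(beta)) + tan(phi)/tan(beta)
Cohesion contribution = 23.4 / (19.9*6.4*sin(42)*cos(42))
Cohesion contribution = 0.369486
Friction contribution = tan(15)/tan(42) = 0.297588
Fs = 0.369486 + 0.297588
Fs = 0.667


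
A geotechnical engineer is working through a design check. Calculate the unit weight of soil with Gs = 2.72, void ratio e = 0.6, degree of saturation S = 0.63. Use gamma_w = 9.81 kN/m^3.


Using gamma = gamma_w * (Gs + S*e) / (1 + e)
Numerator: Gs + S*e = 2.72 + 0.63*0.6 = 3.098
Denominator: 1 + e = 1 + 0.6 = 1.6
gamma = 9.81 * 3.098 / 1.6
gamma = 18.995 kN/m^3


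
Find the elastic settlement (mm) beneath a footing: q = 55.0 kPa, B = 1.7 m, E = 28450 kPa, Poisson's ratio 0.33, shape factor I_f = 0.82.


Using Se = q * B * (1 - nu^2) * I_f / E
1 - nu^2 = 1 - 0.33^2 = 0.8911
Se = 55.0 * 1.7 * 0.8911 * 0.82 / 28450
Se = 0.002401 m
Convert to mm: Se = 0.002401 * 1000 = 2.401 mm


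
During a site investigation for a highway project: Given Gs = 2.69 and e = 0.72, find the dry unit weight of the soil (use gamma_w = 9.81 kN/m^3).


Using gamma_d = Gs * gamma_w / (1 + e)
gamma_d = 2.69 * 9.81 / (1 + 0.72)
gamma_d = 2.69 * 9.81 / 1.72
gamma_d = 15.342 kN/m^3


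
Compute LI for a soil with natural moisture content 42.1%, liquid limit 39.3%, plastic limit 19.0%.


Result: 1.138

Derivation:
First compute the plasticity index:
PI = LL - PL = 39.3 - 19.0 = 20.3
Then compute the liquidity index:
LI = (w - PL) / PI
LI = (42.1 - 19.0) / 20.3
LI = 1.138


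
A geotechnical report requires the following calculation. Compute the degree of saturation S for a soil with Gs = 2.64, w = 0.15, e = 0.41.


Using S = Gs * w / e
S = 2.64 * 0.15 / 0.41
S = 0.9659


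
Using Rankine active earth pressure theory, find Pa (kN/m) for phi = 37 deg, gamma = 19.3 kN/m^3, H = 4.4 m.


Result: 46.44 kN/m

Derivation:
Compute active earth pressure coefficient:
Ka = tan^2(45 - phi/2) = tan^2(26.5) = 0.248584
Compute active force:
Pa = 0.5 * Ka * gamma * H^2
Pa = 0.5 * 0.248584 * 19.3 * 4.4^2
Pa = 46.44 kN/m


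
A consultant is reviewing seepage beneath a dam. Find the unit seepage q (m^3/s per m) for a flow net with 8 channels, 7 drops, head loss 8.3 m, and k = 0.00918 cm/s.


Convert k to m/s for unit consistency with H:
k = 0.00918 cm/s = 0.00918 / 100 m/s = 9.18e-05 m/s
Using q = k * H * Nf / Nd
Nf / Nd = 8 / 7 = 1.1429
q = 9.18e-05 * 8.3 * 1.1429
q = 0.0008708 m^3/s per m


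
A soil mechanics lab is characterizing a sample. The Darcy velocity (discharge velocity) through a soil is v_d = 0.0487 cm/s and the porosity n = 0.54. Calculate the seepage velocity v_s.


Result: 0.09019 cm/s

Derivation:
Using v_s = v_d / n
v_s = 0.0487 / 0.54
v_s = 0.09019 cm/s


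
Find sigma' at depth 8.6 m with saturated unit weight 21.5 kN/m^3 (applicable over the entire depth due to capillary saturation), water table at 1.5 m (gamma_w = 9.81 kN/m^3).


Result: 115.25 kPa

Derivation:
Total stress = gamma_sat * depth
sigma = 21.5 * 8.6 = 184.9 kPa
Pore water pressure u = gamma_w * (depth - d_wt)
u = 9.81 * (8.6 - 1.5) = 69.651 kPa
Effective stress = sigma - u
sigma' = 184.9 - 69.651 = 115.25 kPa


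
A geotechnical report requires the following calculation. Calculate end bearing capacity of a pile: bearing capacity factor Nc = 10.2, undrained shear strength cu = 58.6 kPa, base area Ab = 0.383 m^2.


Using Qb = Nc * cu * Ab
Qb = 10.2 * 58.6 * 0.383
Qb = 228.93 kN


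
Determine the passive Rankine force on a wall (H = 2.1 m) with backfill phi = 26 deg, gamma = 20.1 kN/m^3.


Result: 113.51 kN/m

Derivation:
Compute passive earth pressure coefficient:
Kp = tan^2(45 + phi/2) = tan^2(58.0) = 2.561071
Compute passive force:
Pp = 0.5 * Kp * gamma * H^2
Pp = 0.5 * 2.561071 * 20.1 * 2.1^2
Pp = 113.51 kN/m


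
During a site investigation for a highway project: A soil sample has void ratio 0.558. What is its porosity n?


Result: 0.3582

Derivation:
Using the relation n = e / (1 + e)
n = 0.558 / (1 + 0.558)
n = 0.558 / 1.558
n = 0.3582


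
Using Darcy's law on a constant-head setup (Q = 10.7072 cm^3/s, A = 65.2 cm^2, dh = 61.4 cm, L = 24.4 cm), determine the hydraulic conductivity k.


Result: 0.06526 cm/s

Derivation:
Compute hydraulic gradient:
i = dh / L = 61.4 / 24.4 = 2.51639
Then apply Darcy's law:
k = Q / (A * i)
k = 10.7072 / (65.2 * 2.51639)
k = 10.7072 / 164.069
k = 0.06526 cm/s


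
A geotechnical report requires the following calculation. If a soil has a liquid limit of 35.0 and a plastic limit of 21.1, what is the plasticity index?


Using PI = LL - PL
PI = 35.0 - 21.1
PI = 13.9


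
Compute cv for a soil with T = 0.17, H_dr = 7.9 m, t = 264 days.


Using cv = T * H_dr^2 / t
H_dr^2 = 7.9^2 = 62.41
cv = 0.17 * 62.41 / 264
cv = 0.04019 m^2/day


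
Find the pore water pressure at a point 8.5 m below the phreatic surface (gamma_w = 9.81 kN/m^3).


Using u = gamma_w * h_w
u = 9.81 * 8.5
u = 83.39 kPa


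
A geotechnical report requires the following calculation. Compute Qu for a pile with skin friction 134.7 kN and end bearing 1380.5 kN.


Using Qu = Qf + Qb
Qu = 134.7 + 1380.5
Qu = 1515.2 kN


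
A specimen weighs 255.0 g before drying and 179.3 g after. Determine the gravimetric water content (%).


Result: 42.22 %

Derivation:
Using w = (m_wet - m_dry) / m_dry * 100
m_wet - m_dry = 255.0 - 179.3 = 75.7 g
w = 75.7 / 179.3 * 100
w = 42.22 %


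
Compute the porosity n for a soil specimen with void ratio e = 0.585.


Using the relation n = e / (1 + e)
n = 0.585 / (1 + 0.585)
n = 0.585 / 1.585
n = 0.3691


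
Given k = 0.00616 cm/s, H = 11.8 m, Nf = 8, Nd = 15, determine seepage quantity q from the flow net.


Result: 0.0003877 m^3/s per m

Derivation:
Convert k to m/s for unit consistency with H:
k = 0.00616 cm/s = 0.00616 / 100 m/s = 6.16e-05 m/s
Using q = k * H * Nf / Nd
Nf / Nd = 8 / 15 = 0.5333
q = 6.16e-05 * 11.8 * 0.5333
q = 0.0003877 m^3/s per m


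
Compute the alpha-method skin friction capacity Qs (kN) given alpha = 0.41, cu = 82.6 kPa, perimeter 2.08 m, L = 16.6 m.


Result: 1169.33 kN

Derivation:
Using Qs = alpha * cu * perimeter * L
Qs = 0.41 * 82.6 * 2.08 * 16.6
Qs = 1169.33 kN


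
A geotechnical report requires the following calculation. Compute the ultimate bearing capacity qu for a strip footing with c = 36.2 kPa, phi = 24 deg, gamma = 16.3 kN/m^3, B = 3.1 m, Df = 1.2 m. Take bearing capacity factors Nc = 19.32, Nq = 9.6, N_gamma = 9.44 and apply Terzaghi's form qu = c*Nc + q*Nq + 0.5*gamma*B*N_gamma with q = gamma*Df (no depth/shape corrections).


Result: 1125.66 kPa

Derivation:
Compute qu = c*Nc + gamma*Df*Nq + 0.5*gamma*B*N_gamma
Term 1: 36.2 * 19.32 = 699.384
Term 2: 16.3 * 1.2 * 9.6 = 187.776
Term 3: 0.5 * 16.3 * 3.1 * 9.44 = 238.5016
qu = 699.384 + 187.776 + 238.5016
qu = 1125.66 kPa


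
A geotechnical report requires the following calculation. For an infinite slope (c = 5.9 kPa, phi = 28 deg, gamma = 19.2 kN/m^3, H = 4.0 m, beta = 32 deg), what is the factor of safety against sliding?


Result: 1.022

Derivation:
Using Fs = c / (gamma*H*sin(beta)*cos(beta)) + tan(phi)/tan(beta)
Cohesion contribution = 5.9 / (19.2*4.0*sin(32)*cos(32))
Cohesion contribution = 0.170947
Friction contribution = tan(28)/tan(32) = 0.850913
Fs = 0.170947 + 0.850913
Fs = 1.022


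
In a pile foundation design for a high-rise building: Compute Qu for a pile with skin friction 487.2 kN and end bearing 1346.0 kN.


Result: 1833.2 kN

Derivation:
Using Qu = Qf + Qb
Qu = 487.2 + 1346.0
Qu = 1833.2 kN


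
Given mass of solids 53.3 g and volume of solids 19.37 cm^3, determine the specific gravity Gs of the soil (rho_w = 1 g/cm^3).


Using Gs = m_s / (V_s * rho_w)
Since rho_w = 1 g/cm^3:
Gs = 53.3 / 19.37
Gs = 2.752


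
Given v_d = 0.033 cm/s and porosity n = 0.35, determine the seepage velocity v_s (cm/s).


Using v_s = v_d / n
v_s = 0.033 / 0.35
v_s = 0.09429 cm/s


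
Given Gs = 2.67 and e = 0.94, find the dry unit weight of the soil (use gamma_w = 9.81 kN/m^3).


Using gamma_d = Gs * gamma_w / (1 + e)
gamma_d = 2.67 * 9.81 / (1 + 0.94)
gamma_d = 2.67 * 9.81 / 1.94
gamma_d = 13.501 kN/m^3


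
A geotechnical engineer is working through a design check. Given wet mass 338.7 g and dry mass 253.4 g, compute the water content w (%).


Using w = (m_wet - m_dry) / m_dry * 100
m_wet - m_dry = 338.7 - 253.4 = 85.3 g
w = 85.3 / 253.4 * 100
w = 33.66 %


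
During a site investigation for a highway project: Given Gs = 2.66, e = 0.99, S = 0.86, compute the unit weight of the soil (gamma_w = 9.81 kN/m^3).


Result: 17.31 kN/m^3

Derivation:
Using gamma = gamma_w * (Gs + S*e) / (1 + e)
Numerator: Gs + S*e = 2.66 + 0.86*0.99 = 3.5114
Denominator: 1 + e = 1 + 0.99 = 1.99
gamma = 9.81 * 3.5114 / 1.99
gamma = 17.31 kN/m^3


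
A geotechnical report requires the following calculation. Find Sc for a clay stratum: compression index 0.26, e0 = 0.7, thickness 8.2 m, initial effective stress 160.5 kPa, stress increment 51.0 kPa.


Using Sc = Cc * H / (1 + e0) * log10((sigma0 + delta_sigma) / sigma0)
Stress ratio = (160.5 + 51.0) / 160.5 = 1.31776
log10(1.31776) = 0.119835
Cc * H / (1 + e0) = 0.26 * 8.2 / (1 + 0.7) = 1.25412
Sc = 1.25412 * 0.119835
Sc = 0.1503 m


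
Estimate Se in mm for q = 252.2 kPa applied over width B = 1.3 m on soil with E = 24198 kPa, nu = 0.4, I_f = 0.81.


Using Se = q * B * (1 - nu^2) * I_f / E
1 - nu^2 = 1 - 0.4^2 = 0.84
Se = 252.2 * 1.3 * 0.84 * 0.81 / 24198
Se = 0.009219 m
Convert to mm: Se = 0.009219 * 1000 = 9.219 mm


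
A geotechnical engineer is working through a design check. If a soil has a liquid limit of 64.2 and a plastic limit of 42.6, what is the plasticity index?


Result: 21.6

Derivation:
Using PI = LL - PL
PI = 64.2 - 42.6
PI = 21.6


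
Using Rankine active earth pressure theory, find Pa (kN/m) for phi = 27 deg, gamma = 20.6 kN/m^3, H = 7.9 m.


Compute active earth pressure coefficient:
Ka = tan^2(45 - phi/2) = tan^2(31.5) = 0.375525
Compute active force:
Pa = 0.5 * Ka * gamma * H^2
Pa = 0.5 * 0.375525 * 20.6 * 7.9^2
Pa = 241.4 kN/m


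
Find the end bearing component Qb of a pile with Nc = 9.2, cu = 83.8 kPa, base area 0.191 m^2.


Result: 147.25 kN

Derivation:
Using Qb = Nc * cu * Ab
Qb = 9.2 * 83.8 * 0.191
Qb = 147.25 kN


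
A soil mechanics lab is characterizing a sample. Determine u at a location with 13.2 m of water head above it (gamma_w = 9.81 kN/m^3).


Using u = gamma_w * h_w
u = 9.81 * 13.2
u = 129.49 kPa


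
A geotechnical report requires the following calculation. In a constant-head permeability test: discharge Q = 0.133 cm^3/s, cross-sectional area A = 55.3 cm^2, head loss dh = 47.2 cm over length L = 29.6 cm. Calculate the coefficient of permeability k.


Compute hydraulic gradient:
i = dh / L = 47.2 / 29.6 = 1.59459
Then apply Darcy's law:
k = Q / (A * i)
k = 0.133 / (55.3 * 1.59459)
k = 0.133 / 88.1811
k = 0.001508 cm/s


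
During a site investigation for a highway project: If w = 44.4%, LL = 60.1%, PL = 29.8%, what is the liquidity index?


First compute the plasticity index:
PI = LL - PL = 60.1 - 29.8 = 30.3
Then compute the liquidity index:
LI = (w - PL) / PI
LI = (44.4 - 29.8) / 30.3
LI = 0.482


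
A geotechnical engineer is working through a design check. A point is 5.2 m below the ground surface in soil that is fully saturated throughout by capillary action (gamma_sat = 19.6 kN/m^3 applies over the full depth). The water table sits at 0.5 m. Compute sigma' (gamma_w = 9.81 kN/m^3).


Total stress = gamma_sat * depth
sigma = 19.6 * 5.2 = 101.92 kPa
Pore water pressure u = gamma_w * (depth - d_wt)
u = 9.81 * (5.2 - 0.5) = 46.107 kPa
Effective stress = sigma - u
sigma' = 101.92 - 46.107 = 55.81 kPa


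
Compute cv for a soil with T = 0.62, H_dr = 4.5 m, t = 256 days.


Using cv = T * H_dr^2 / t
H_dr^2 = 4.5^2 = 20.25
cv = 0.62 * 20.25 / 256
cv = 0.04904 m^2/day


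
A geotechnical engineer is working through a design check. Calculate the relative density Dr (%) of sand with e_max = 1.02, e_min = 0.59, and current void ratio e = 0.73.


Using Dr = (e_max - e) / (e_max - e_min) * 100
e_max - e = 1.02 - 0.73 = 0.29
e_max - e_min = 1.02 - 0.59 = 0.43
Dr = 0.29 / 0.43 * 100
Dr = 67.44 %


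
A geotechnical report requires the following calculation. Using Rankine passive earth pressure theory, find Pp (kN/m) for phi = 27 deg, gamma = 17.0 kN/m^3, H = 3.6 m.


Result: 293.35 kN/m

Derivation:
Compute passive earth pressure coefficient:
Kp = tan^2(45 + phi/2) = tan^2(58.5) = 2.66294
Compute passive force:
Pp = 0.5 * Kp * gamma * H^2
Pp = 0.5 * 2.66294 * 17.0 * 3.6^2
Pp = 293.35 kN/m


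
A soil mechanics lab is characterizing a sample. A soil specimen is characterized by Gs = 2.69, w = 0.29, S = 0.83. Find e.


Using the relation e = Gs * w / S
e = 2.69 * 0.29 / 0.83
e = 0.9399


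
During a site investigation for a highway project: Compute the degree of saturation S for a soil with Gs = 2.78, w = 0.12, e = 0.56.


Using S = Gs * w / e
S = 2.78 * 0.12 / 0.56
S = 0.5957


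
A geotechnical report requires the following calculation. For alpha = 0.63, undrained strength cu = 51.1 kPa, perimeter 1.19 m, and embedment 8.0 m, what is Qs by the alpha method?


Using Qs = alpha * cu * perimeter * L
Qs = 0.63 * 51.1 * 1.19 * 8.0
Qs = 306.48 kN


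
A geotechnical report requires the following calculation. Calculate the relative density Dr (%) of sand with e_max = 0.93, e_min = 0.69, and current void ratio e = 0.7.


Using Dr = (e_max - e) / (e_max - e_min) * 100
e_max - e = 0.93 - 0.7 = 0.23
e_max - e_min = 0.93 - 0.69 = 0.24
Dr = 0.23 / 0.24 * 100
Dr = 95.83 %


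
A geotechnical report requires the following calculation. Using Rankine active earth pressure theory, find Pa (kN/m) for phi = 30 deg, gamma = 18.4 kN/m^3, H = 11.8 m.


Result: 427.0 kN/m

Derivation:
Compute active earth pressure coefficient:
Ka = tan^2(45 - phi/2) = tan^2(30.0) = 0.333333
Compute active force:
Pa = 0.5 * Ka * gamma * H^2
Pa = 0.5 * 0.333333 * 18.4 * 11.8^2
Pa = 427.0 kN/m


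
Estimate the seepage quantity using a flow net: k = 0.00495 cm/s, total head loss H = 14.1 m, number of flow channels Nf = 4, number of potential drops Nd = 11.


Convert k to m/s for unit consistency with H:
k = 0.00495 cm/s = 0.00495 / 100 m/s = 4.95e-05 m/s
Using q = k * H * Nf / Nd
Nf / Nd = 4 / 11 = 0.3636
q = 4.95e-05 * 14.1 * 0.3636
q = 0.0002538 m^3/s per m


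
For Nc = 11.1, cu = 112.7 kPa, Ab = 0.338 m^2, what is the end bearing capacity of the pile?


Using Qb = Nc * cu * Ab
Qb = 11.1 * 112.7 * 0.338
Qb = 422.83 kN


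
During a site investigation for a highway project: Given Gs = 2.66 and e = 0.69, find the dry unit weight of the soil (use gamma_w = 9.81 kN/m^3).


Using gamma_d = Gs * gamma_w / (1 + e)
gamma_d = 2.66 * 9.81 / (1 + 0.69)
gamma_d = 2.66 * 9.81 / 1.69
gamma_d = 15.441 kN/m^3


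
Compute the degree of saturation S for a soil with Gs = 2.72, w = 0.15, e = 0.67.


Result: 0.609

Derivation:
Using S = Gs * w / e
S = 2.72 * 0.15 / 0.67
S = 0.609


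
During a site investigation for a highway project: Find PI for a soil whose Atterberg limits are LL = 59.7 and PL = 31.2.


Using PI = LL - PL
PI = 59.7 - 31.2
PI = 28.5


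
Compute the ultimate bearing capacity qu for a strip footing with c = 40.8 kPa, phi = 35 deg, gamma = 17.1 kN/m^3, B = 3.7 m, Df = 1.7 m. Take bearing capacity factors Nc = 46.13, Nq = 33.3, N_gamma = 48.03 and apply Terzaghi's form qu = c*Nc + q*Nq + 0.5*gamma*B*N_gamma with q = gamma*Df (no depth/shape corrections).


Compute qu = c*Nc + gamma*Df*Nq + 0.5*gamma*B*N_gamma
Term 1: 40.8 * 46.13 = 1882.104
Term 2: 17.1 * 1.7 * 33.3 = 968.031
Term 3: 0.5 * 17.1 * 3.7 * 48.03 = 1519.42905
qu = 1882.104 + 968.031 + 1519.42905
qu = 4369.56 kPa


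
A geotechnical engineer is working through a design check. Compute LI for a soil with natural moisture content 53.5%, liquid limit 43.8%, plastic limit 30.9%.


Result: 1.752

Derivation:
First compute the plasticity index:
PI = LL - PL = 43.8 - 30.9 = 12.9
Then compute the liquidity index:
LI = (w - PL) / PI
LI = (53.5 - 30.9) / 12.9
LI = 1.752


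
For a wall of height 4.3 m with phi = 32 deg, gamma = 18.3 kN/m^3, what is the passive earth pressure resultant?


Compute passive earth pressure coefficient:
Kp = tan^2(45 + phi/2) = tan^2(61.0) = 3.254588
Compute passive force:
Pp = 0.5 * Kp * gamma * H^2
Pp = 0.5 * 3.254588 * 18.3 * 4.3^2
Pp = 550.62 kN/m


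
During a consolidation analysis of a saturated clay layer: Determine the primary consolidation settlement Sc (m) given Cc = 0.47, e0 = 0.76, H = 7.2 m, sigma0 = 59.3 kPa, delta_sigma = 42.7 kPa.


Using Sc = Cc * H / (1 + e0) * log10((sigma0 + delta_sigma) / sigma0)
Stress ratio = (59.3 + 42.7) / 59.3 = 1.72007
log10(1.72007) = 0.235545
Cc * H / (1 + e0) = 0.47 * 7.2 / (1 + 0.76) = 1.92273
Sc = 1.92273 * 0.235545
Sc = 0.4529 m


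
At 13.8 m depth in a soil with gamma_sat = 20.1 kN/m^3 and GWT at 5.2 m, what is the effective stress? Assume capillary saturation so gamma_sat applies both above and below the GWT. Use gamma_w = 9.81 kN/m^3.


Result: 193.01 kPa

Derivation:
Total stress = gamma_sat * depth
sigma = 20.1 * 13.8 = 277.38 kPa
Pore water pressure u = gamma_w * (depth - d_wt)
u = 9.81 * (13.8 - 5.2) = 84.366 kPa
Effective stress = sigma - u
sigma' = 277.38 - 84.366 = 193.01 kPa


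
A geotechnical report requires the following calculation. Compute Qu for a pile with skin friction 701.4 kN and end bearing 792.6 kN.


Using Qu = Qf + Qb
Qu = 701.4 + 792.6
Qu = 1494.0 kN


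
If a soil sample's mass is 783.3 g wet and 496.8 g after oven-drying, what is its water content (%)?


Using w = (m_wet - m_dry) / m_dry * 100
m_wet - m_dry = 783.3 - 496.8 = 286.5 g
w = 286.5 / 496.8 * 100
w = 57.67 %


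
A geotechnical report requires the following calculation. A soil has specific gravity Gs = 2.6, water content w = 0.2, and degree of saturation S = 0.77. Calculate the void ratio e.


Using the relation e = Gs * w / S
e = 2.6 * 0.2 / 0.77
e = 0.6753


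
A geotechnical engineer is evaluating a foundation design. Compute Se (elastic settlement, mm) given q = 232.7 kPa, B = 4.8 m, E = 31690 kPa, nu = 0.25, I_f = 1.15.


Result: 38.0 mm

Derivation:
Using Se = q * B * (1 - nu^2) * I_f / E
1 - nu^2 = 1 - 0.25^2 = 0.9375
Se = 232.7 * 4.8 * 0.9375 * 1.15 / 31690
Se = 0.038000 m
Convert to mm: Se = 0.038000 * 1000 = 38.0 mm


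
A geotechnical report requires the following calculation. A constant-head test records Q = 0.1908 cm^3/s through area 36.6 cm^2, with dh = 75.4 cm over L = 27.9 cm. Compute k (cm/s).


Result: 0.001929 cm/s

Derivation:
Compute hydraulic gradient:
i = dh / L = 75.4 / 27.9 = 2.70251
Then apply Darcy's law:
k = Q / (A * i)
k = 0.1908 / (36.6 * 2.70251)
k = 0.1908 / 98.9118
k = 0.001929 cm/s


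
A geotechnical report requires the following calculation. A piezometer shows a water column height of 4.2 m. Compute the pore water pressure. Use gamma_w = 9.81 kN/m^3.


Using u = gamma_w * h_w
u = 9.81 * 4.2
u = 41.2 kPa


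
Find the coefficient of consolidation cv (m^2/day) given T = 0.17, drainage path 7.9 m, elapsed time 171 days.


Using cv = T * H_dr^2 / t
H_dr^2 = 7.9^2 = 62.41
cv = 0.17 * 62.41 / 171
cv = 0.06205 m^2/day


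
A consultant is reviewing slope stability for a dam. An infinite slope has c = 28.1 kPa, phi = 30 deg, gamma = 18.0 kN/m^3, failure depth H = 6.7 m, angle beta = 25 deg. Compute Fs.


Result: 1.846

Derivation:
Using Fs = c / (gamma*H*sin(beta)*cos(beta)) + tan(phi)/tan(beta)
Cohesion contribution = 28.1 / (18.0*6.7*sin(25)*cos(25))
Cohesion contribution = 0.608324
Friction contribution = tan(30)/tan(25) = 1.23813
Fs = 0.608324 + 1.23813
Fs = 1.846


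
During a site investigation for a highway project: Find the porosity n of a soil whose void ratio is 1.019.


Result: 0.5047

Derivation:
Using the relation n = e / (1 + e)
n = 1.019 / (1 + 1.019)
n = 1.019 / 2.019
n = 0.5047


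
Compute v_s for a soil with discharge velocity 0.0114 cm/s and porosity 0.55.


Result: 0.02073 cm/s

Derivation:
Using v_s = v_d / n
v_s = 0.0114 / 0.55
v_s = 0.02073 cm/s


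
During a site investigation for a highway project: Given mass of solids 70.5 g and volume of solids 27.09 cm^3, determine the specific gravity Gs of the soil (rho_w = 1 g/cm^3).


Using Gs = m_s / (V_s * rho_w)
Since rho_w = 1 g/cm^3:
Gs = 70.5 / 27.09
Gs = 2.602


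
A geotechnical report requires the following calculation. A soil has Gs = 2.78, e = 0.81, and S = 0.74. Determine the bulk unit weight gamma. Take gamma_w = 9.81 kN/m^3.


Result: 18.316 kN/m^3

Derivation:
Using gamma = gamma_w * (Gs + S*e) / (1 + e)
Numerator: Gs + S*e = 2.78 + 0.74*0.81 = 3.3794
Denominator: 1 + e = 1 + 0.81 = 1.81
gamma = 9.81 * 3.3794 / 1.81
gamma = 18.316 kN/m^3


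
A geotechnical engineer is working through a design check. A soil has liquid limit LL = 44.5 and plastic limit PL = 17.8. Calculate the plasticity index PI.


Using PI = LL - PL
PI = 44.5 - 17.8
PI = 26.7


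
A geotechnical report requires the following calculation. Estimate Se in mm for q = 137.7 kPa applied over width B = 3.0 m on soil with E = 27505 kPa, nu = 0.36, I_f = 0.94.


Using Se = q * B * (1 - nu^2) * I_f / E
1 - nu^2 = 1 - 0.36^2 = 0.8704
Se = 137.7 * 3.0 * 0.8704 * 0.94 / 27505
Se = 0.012288 m
Convert to mm: Se = 0.012288 * 1000 = 12.288 mm


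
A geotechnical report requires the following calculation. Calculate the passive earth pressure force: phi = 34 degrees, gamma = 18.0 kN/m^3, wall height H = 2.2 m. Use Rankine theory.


Result: 154.08 kN/m

Derivation:
Compute passive earth pressure coefficient:
Kp = tan^2(45 + phi/2) = tan^2(62.0) = 3.537132
Compute passive force:
Pp = 0.5 * Kp * gamma * H^2
Pp = 0.5 * 3.537132 * 18.0 * 2.2^2
Pp = 154.08 kN/m


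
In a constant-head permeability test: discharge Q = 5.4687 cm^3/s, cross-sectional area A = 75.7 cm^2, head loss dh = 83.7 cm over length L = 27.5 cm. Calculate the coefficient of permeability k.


Compute hydraulic gradient:
i = dh / L = 83.7 / 27.5 = 3.04364
Then apply Darcy's law:
k = Q / (A * i)
k = 5.4687 / (75.7 * 3.04364)
k = 5.4687 / 230.403
k = 0.023735 cm/s


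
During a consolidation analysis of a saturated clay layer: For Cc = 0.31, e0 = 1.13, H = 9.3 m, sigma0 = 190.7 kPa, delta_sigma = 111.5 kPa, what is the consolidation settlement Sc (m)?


Result: 0.2706 m

Derivation:
Using Sc = Cc * H / (1 + e0) * log10((sigma0 + delta_sigma) / sigma0)
Stress ratio = (190.7 + 111.5) / 190.7 = 1.58469
log10(1.58469) = 0.199944
Cc * H / (1 + e0) = 0.31 * 9.3 / (1 + 1.13) = 1.35352
Sc = 1.35352 * 0.199944
Sc = 0.2706 m


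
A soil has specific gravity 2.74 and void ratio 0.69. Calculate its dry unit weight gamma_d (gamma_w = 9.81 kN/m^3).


Using gamma_d = Gs * gamma_w / (1 + e)
gamma_d = 2.74 * 9.81 / (1 + 0.69)
gamma_d = 2.74 * 9.81 / 1.69
gamma_d = 15.905 kN/m^3


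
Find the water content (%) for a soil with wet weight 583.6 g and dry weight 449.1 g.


Result: 29.95 %

Derivation:
Using w = (m_wet - m_dry) / m_dry * 100
m_wet - m_dry = 583.6 - 449.1 = 134.5 g
w = 134.5 / 449.1 * 100
w = 29.95 %


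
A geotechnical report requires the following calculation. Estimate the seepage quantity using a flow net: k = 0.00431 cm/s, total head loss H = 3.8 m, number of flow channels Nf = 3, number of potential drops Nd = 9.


Result: 5.459e-05 m^3/s per m

Derivation:
Convert k to m/s for unit consistency with H:
k = 0.00431 cm/s = 0.00431 / 100 m/s = 4.31e-05 m/s
Using q = k * H * Nf / Nd
Nf / Nd = 3 / 9 = 0.3333
q = 4.31e-05 * 3.8 * 0.3333
q = 5.459e-05 m^3/s per m


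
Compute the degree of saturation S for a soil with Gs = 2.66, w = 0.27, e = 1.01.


Using S = Gs * w / e
S = 2.66 * 0.27 / 1.01
S = 0.7111


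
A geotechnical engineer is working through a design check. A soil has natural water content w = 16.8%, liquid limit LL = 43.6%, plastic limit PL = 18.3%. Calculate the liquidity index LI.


First compute the plasticity index:
PI = LL - PL = 43.6 - 18.3 = 25.3
Then compute the liquidity index:
LI = (w - PL) / PI
LI = (16.8 - 18.3) / 25.3
LI = -0.059


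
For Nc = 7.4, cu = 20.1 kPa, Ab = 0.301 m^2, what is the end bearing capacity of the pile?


Using Qb = Nc * cu * Ab
Qb = 7.4 * 20.1 * 0.301
Qb = 44.77 kN


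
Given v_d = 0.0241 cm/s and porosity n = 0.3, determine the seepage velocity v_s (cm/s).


Using v_s = v_d / n
v_s = 0.0241 / 0.3
v_s = 0.08033 cm/s


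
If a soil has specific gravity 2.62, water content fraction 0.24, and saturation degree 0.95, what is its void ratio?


Using the relation e = Gs * w / S
e = 2.62 * 0.24 / 0.95
e = 0.6619


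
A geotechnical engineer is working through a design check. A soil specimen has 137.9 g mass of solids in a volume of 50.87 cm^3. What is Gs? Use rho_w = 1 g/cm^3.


Result: 2.711

Derivation:
Using Gs = m_s / (V_s * rho_w)
Since rho_w = 1 g/cm^3:
Gs = 137.9 / 50.87
Gs = 2.711


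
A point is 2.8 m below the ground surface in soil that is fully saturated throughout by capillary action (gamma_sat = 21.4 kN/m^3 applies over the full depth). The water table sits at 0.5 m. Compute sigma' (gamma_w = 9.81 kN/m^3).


Total stress = gamma_sat * depth
sigma = 21.4 * 2.8 = 59.92 kPa
Pore water pressure u = gamma_w * (depth - d_wt)
u = 9.81 * (2.8 - 0.5) = 22.563 kPa
Effective stress = sigma - u
sigma' = 59.92 - 22.563 = 37.36 kPa


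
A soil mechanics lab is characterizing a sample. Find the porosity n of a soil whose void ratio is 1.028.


Using the relation n = e / (1 + e)
n = 1.028 / (1 + 1.028)
n = 1.028 / 2.028
n = 0.5069


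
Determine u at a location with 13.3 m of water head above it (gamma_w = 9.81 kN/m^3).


Using u = gamma_w * h_w
u = 9.81 * 13.3
u = 130.47 kPa


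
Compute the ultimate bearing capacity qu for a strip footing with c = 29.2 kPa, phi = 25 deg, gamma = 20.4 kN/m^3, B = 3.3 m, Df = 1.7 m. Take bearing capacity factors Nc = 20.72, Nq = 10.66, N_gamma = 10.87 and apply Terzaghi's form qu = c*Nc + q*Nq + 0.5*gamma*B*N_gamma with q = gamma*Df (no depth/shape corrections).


Compute qu = c*Nc + gamma*Df*Nq + 0.5*gamma*B*N_gamma
Term 1: 29.2 * 20.72 = 605.024
Term 2: 20.4 * 1.7 * 10.66 = 369.6888
Term 3: 0.5 * 20.4 * 3.3 * 10.87 = 365.8842
qu = 605.024 + 369.6888 + 365.8842
qu = 1340.6 kPa


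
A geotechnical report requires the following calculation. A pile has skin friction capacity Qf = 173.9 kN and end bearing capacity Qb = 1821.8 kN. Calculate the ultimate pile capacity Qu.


Using Qu = Qf + Qb
Qu = 173.9 + 1821.8
Qu = 1995.7 kN


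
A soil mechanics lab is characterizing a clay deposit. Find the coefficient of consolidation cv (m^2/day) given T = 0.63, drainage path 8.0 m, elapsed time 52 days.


Using cv = T * H_dr^2 / t
H_dr^2 = 8.0^2 = 64.0
cv = 0.63 * 64.0 / 52
cv = 0.77538 m^2/day


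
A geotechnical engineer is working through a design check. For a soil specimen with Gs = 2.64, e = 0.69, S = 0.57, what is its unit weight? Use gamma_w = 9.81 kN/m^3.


Using gamma = gamma_w * (Gs + S*e) / (1 + e)
Numerator: Gs + S*e = 2.64 + 0.57*0.69 = 3.0333
Denominator: 1 + e = 1 + 0.69 = 1.69
gamma = 9.81 * 3.0333 / 1.69
gamma = 17.607 kN/m^3


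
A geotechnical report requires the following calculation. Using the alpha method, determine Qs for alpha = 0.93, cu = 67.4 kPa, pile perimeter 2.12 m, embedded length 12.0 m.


Using Qs = alpha * cu * perimeter * L
Qs = 0.93 * 67.4 * 2.12 * 12.0
Qs = 1594.63 kN


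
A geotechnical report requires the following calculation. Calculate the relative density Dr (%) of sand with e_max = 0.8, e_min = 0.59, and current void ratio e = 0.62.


Using Dr = (e_max - e) / (e_max - e_min) * 100
e_max - e = 0.8 - 0.62 = 0.18
e_max - e_min = 0.8 - 0.59 = 0.21
Dr = 0.18 / 0.21 * 100
Dr = 85.71 %


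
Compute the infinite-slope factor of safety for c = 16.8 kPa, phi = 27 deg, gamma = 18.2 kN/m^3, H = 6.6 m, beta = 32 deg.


Using Fs = c / (gamma*H*sin(beta)*cos(beta)) + tan(phi)/tan(beta)
Cohesion contribution = 16.8 / (18.2*6.6*sin(32)*cos(32))
Cohesion contribution = 0.311217
Friction contribution = tan(27)/tan(32) = 0.815411
Fs = 0.311217 + 0.815411
Fs = 1.127


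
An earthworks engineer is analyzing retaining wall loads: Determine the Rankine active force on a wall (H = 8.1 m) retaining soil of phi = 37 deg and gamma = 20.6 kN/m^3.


Result: 167.99 kN/m

Derivation:
Compute active earth pressure coefficient:
Ka = tan^2(45 - phi/2) = tan^2(26.5) = 0.248584
Compute active force:
Pa = 0.5 * Ka * gamma * H^2
Pa = 0.5 * 0.248584 * 20.6 * 8.1^2
Pa = 167.99 kN/m


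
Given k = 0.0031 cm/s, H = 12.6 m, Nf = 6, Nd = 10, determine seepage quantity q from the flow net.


Convert k to m/s for unit consistency with H:
k = 0.0031 cm/s = 0.0031 / 100 m/s = 3.1e-05 m/s
Using q = k * H * Nf / Nd
Nf / Nd = 6 / 10 = 0.6
q = 3.1e-05 * 12.6 * 0.6
q = 0.0002344 m^3/s per m


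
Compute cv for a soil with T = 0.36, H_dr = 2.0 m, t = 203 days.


Using cv = T * H_dr^2 / t
H_dr^2 = 2.0^2 = 4.0
cv = 0.36 * 4.0 / 203
cv = 0.00709 m^2/day


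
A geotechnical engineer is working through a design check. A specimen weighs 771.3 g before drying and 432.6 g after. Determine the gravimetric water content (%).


Using w = (m_wet - m_dry) / m_dry * 100
m_wet - m_dry = 771.3 - 432.6 = 338.7 g
w = 338.7 / 432.6 * 100
w = 78.29 %


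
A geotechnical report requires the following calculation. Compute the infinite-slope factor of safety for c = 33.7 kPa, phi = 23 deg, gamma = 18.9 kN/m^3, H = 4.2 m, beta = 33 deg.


Using Fs = c / (gamma*H*sin(beta)*cos(beta)) + tan(phi)/tan(beta)
Cohesion contribution = 33.7 / (18.9*4.2*sin(33)*cos(33))
Cohesion contribution = 0.929434
Friction contribution = tan(23)/tan(33) = 0.653634
Fs = 0.929434 + 0.653634
Fs = 1.583


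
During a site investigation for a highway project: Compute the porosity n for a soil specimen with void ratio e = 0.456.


Using the relation n = e / (1 + e)
n = 0.456 / (1 + 0.456)
n = 0.456 / 1.456
n = 0.3132


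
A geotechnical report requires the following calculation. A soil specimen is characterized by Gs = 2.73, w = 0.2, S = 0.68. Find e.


Using the relation e = Gs * w / S
e = 2.73 * 0.2 / 0.68
e = 0.8029


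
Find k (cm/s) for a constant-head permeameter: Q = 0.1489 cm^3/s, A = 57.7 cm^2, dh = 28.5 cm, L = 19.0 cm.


Result: 0.00172 cm/s

Derivation:
Compute hydraulic gradient:
i = dh / L = 28.5 / 19.0 = 1.5
Then apply Darcy's law:
k = Q / (A * i)
k = 0.1489 / (57.7 * 1.5)
k = 0.1489 / 86.55
k = 0.00172 cm/s


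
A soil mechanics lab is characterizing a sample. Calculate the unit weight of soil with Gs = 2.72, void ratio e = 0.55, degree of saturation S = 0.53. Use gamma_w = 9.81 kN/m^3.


Result: 19.06 kN/m^3

Derivation:
Using gamma = gamma_w * (Gs + S*e) / (1 + e)
Numerator: Gs + S*e = 2.72 + 0.53*0.55 = 3.0115
Denominator: 1 + e = 1 + 0.55 = 1.55
gamma = 9.81 * 3.0115 / 1.55
gamma = 19.06 kN/m^3


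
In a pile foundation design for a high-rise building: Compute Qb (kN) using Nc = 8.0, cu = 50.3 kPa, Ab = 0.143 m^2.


Using Qb = Nc * cu * Ab
Qb = 8.0 * 50.3 * 0.143
Qb = 57.54 kN


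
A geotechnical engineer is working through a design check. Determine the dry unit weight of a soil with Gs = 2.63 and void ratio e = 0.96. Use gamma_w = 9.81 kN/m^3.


Using gamma_d = Gs * gamma_w / (1 + e)
gamma_d = 2.63 * 9.81 / (1 + 0.96)
gamma_d = 2.63 * 9.81 / 1.96
gamma_d = 13.163 kN/m^3


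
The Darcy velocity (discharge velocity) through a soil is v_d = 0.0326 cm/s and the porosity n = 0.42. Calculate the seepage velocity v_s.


Using v_s = v_d / n
v_s = 0.0326 / 0.42
v_s = 0.07762 cm/s


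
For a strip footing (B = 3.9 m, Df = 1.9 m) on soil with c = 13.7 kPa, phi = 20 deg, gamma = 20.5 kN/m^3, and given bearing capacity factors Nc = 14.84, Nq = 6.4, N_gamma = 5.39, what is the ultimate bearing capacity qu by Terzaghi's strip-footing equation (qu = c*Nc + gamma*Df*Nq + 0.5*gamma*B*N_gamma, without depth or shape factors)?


Compute qu = c*Nc + gamma*Df*Nq + 0.5*gamma*B*N_gamma
Term 1: 13.7 * 14.84 = 203.308
Term 2: 20.5 * 1.9 * 6.4 = 249.28
Term 3: 0.5 * 20.5 * 3.9 * 5.39 = 215.46525
qu = 203.308 + 249.28 + 215.46525
qu = 668.05 kPa


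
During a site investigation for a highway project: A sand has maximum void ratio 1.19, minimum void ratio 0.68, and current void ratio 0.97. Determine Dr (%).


Using Dr = (e_max - e) / (e_max - e_min) * 100
e_max - e = 1.19 - 0.97 = 0.22
e_max - e_min = 1.19 - 0.68 = 0.51
Dr = 0.22 / 0.51 * 100
Dr = 43.14 %


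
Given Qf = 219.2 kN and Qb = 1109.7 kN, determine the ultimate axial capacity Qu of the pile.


Using Qu = Qf + Qb
Qu = 219.2 + 1109.7
Qu = 1328.9 kN


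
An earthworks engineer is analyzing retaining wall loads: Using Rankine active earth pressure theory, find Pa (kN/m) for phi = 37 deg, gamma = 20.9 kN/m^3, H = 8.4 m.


Compute active earth pressure coefficient:
Ka = tan^2(45 - phi/2) = tan^2(26.5) = 0.248584
Compute active force:
Pa = 0.5 * Ka * gamma * H^2
Pa = 0.5 * 0.248584 * 20.9 * 8.4^2
Pa = 183.29 kN/m


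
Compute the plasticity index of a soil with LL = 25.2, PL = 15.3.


Using PI = LL - PL
PI = 25.2 - 15.3
PI = 9.9


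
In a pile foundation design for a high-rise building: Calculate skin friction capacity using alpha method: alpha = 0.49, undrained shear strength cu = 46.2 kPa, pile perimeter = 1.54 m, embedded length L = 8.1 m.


Using Qs = alpha * cu * perimeter * L
Qs = 0.49 * 46.2 * 1.54 * 8.1
Qs = 282.39 kN


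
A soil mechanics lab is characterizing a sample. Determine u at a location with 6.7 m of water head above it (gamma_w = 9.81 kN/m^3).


Using u = gamma_w * h_w
u = 9.81 * 6.7
u = 65.73 kPa


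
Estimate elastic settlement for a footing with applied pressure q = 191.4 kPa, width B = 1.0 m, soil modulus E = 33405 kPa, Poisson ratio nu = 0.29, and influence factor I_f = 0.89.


Using Se = q * B * (1 - nu^2) * I_f / E
1 - nu^2 = 1 - 0.29^2 = 0.9159
Se = 191.4 * 1.0 * 0.9159 * 0.89 / 33405
Se = 0.004671 m
Convert to mm: Se = 0.004671 * 1000 = 4.671 mm


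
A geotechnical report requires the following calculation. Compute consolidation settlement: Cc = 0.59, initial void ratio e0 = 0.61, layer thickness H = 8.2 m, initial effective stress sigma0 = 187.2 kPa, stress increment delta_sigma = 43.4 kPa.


Result: 0.2721 m

Derivation:
Using Sc = Cc * H / (1 + e0) * log10((sigma0 + delta_sigma) / sigma0)
Stress ratio = (187.2 + 43.4) / 187.2 = 1.23184
log10(1.23184) = 0.0905535
Cc * H / (1 + e0) = 0.59 * 8.2 / (1 + 0.61) = 3.00497
Sc = 3.00497 * 0.0905535
Sc = 0.2721 m


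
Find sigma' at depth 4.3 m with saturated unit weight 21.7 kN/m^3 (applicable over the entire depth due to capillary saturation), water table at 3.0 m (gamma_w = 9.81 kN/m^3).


Result: 80.56 kPa

Derivation:
Total stress = gamma_sat * depth
sigma = 21.7 * 4.3 = 93.31 kPa
Pore water pressure u = gamma_w * (depth - d_wt)
u = 9.81 * (4.3 - 3.0) = 12.753 kPa
Effective stress = sigma - u
sigma' = 93.31 - 12.753 = 80.56 kPa


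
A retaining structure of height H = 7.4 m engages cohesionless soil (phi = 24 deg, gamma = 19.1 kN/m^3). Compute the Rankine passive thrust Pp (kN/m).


Compute passive earth pressure coefficient:
Kp = tan^2(45 + phi/2) = tan^2(57.0) = 2.371184
Compute passive force:
Pp = 0.5 * Kp * gamma * H^2
Pp = 0.5 * 2.371184 * 19.1 * 7.4^2
Pp = 1240.03 kN/m


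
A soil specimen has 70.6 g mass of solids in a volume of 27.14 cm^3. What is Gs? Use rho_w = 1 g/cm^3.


Result: 2.601

Derivation:
Using Gs = m_s / (V_s * rho_w)
Since rho_w = 1 g/cm^3:
Gs = 70.6 / 27.14
Gs = 2.601


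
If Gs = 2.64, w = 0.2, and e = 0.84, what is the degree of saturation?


Using S = Gs * w / e
S = 2.64 * 0.2 / 0.84
S = 0.6286


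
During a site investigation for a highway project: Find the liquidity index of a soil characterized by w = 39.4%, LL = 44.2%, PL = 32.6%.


Result: 0.586

Derivation:
First compute the plasticity index:
PI = LL - PL = 44.2 - 32.6 = 11.6
Then compute the liquidity index:
LI = (w - PL) / PI
LI = (39.4 - 32.6) / 11.6
LI = 0.586


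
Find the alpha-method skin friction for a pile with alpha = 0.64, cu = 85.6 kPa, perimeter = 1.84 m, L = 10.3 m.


Using Qs = alpha * cu * perimeter * L
Qs = 0.64 * 85.6 * 1.84 * 10.3
Qs = 1038.27 kN


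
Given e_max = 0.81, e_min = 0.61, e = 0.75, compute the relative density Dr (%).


Using Dr = (e_max - e) / (e_max - e_min) * 100
e_max - e = 0.81 - 0.75 = 0.06
e_max - e_min = 0.81 - 0.61 = 0.2
Dr = 0.06 / 0.2 * 100
Dr = 30.0 %


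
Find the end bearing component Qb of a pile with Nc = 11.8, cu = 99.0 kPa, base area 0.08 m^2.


Using Qb = Nc * cu * Ab
Qb = 11.8 * 99.0 * 0.08
Qb = 93.46 kN


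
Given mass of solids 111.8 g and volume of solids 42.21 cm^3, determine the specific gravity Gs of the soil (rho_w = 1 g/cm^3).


Result: 2.649

Derivation:
Using Gs = m_s / (V_s * rho_w)
Since rho_w = 1 g/cm^3:
Gs = 111.8 / 42.21
Gs = 2.649


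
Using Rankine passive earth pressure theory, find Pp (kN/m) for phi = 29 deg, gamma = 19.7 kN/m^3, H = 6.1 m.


Result: 1056.33 kN/m

Derivation:
Compute passive earth pressure coefficient:
Kp = tan^2(45 + phi/2) = tan^2(59.5) = 2.88206
Compute passive force:
Pp = 0.5 * Kp * gamma * H^2
Pp = 0.5 * 2.88206 * 19.7 * 6.1^2
Pp = 1056.33 kN/m


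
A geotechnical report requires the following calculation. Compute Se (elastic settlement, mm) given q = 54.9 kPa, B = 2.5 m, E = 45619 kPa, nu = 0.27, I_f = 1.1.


Using Se = q * B * (1 - nu^2) * I_f / E
1 - nu^2 = 1 - 0.27^2 = 0.9271
Se = 54.9 * 2.5 * 0.9271 * 1.1 / 45619
Se = 0.003068 m
Convert to mm: Se = 0.003068 * 1000 = 3.068 mm


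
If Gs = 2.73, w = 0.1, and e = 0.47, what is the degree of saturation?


Result: 0.5809

Derivation:
Using S = Gs * w / e
S = 2.73 * 0.1 / 0.47
S = 0.5809


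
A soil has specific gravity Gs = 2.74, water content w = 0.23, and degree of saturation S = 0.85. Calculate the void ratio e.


Using the relation e = Gs * w / S
e = 2.74 * 0.23 / 0.85
e = 0.7414


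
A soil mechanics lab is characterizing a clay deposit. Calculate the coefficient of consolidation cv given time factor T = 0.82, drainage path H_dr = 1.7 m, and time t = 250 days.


Result: 0.00948 m^2/day

Derivation:
Using cv = T * H_dr^2 / t
H_dr^2 = 1.7^2 = 2.89
cv = 0.82 * 2.89 / 250
cv = 0.00948 m^2/day


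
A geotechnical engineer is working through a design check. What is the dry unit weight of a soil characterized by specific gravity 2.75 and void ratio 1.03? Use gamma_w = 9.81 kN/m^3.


Using gamma_d = Gs * gamma_w / (1 + e)
gamma_d = 2.75 * 9.81 / (1 + 1.03)
gamma_d = 2.75 * 9.81 / 2.03
gamma_d = 13.289 kN/m^3


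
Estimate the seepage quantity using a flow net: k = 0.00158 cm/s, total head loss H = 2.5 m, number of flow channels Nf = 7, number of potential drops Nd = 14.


Result: 1.975e-05 m^3/s per m

Derivation:
Convert k to m/s for unit consistency with H:
k = 0.00158 cm/s = 0.00158 / 100 m/s = 1.58e-05 m/s
Using q = k * H * Nf / Nd
Nf / Nd = 7 / 14 = 0.5
q = 1.58e-05 * 2.5 * 0.5
q = 1.975e-05 m^3/s per m
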